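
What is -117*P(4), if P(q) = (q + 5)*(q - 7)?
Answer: 3159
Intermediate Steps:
P(q) = (-7 + q)*(5 + q) (P(q) = (5 + q)*(-7 + q) = (-7 + q)*(5 + q))
-117*P(4) = -117*(-35 + 4² - 2*4) = -117*(-35 + 16 - 8) = -117*(-27) = 3159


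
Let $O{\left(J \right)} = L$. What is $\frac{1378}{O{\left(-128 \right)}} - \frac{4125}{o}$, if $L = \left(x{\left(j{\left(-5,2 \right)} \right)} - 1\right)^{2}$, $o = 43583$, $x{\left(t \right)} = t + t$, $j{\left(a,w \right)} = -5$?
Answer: $\frac{59558249}{5273543} \approx 11.294$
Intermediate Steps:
$x{\left(t \right)} = 2 t$
$L = 121$ ($L = \left(2 \left(-5\right) - 1\right)^{2} = \left(-10 - 1\right)^{2} = \left(-11\right)^{2} = 121$)
$O{\left(J \right)} = 121$
$\frac{1378}{O{\left(-128 \right)}} - \frac{4125}{o} = \frac{1378}{121} - \frac{4125}{43583} = \frac{59558249}{5273543}$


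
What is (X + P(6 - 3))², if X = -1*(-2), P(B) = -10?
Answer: 64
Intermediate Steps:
X = 2
(X + P(6 - 3))² = (2 - 10)² = (-8)² = 64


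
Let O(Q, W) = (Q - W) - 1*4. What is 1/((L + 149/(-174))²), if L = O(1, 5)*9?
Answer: 30276/160706329 ≈ 0.00018839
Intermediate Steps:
O(Q, W) = -4 + Q - W (O(Q, W) = (Q - W) - 4 = -4 + Q - W)
L = -72 (L = (-4 + 1 - 1*5)*9 = (-4 + 1 - 5)*9 = -8*9 = -72)
1/((L + 149/(-174))²) = 1/((-72 + 149/(-174))²) = 1/((-72 + 149*(-1/174))²) = 1/((-72 - 149/174)²) = 1/((-12677/174)²) = 1/(160706329/30276) = 30276/160706329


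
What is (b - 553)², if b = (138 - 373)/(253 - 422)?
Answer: 8690341284/28561 ≈ 3.0427e+5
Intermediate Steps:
b = 235/169 (b = -235/(-169) = -235*(-1/169) = 235/169 ≈ 1.3905)
(b - 553)² = (235/169 - 553)² = (-93222/169)² = 8690341284/28561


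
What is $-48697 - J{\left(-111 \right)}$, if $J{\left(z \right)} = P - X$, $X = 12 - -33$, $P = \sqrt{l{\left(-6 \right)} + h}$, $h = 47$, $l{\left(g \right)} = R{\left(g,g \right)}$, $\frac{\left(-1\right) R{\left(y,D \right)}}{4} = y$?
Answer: $-48652 - \sqrt{71} \approx -48660.0$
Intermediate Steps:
$R{\left(y,D \right)} = - 4 y$
$l{\left(g \right)} = - 4 g$
$P = \sqrt{71}$ ($P = \sqrt{\left(-4\right) \left(-6\right) + 47} = \sqrt{24 + 47} = \sqrt{71} \approx 8.4261$)
$X = 45$ ($X = 12 + 33 = 45$)
$J{\left(z \right)} = -45 + \sqrt{71}$ ($J{\left(z \right)} = \sqrt{71} - 45 = -45 + \sqrt{71}$)
$-48697 - J{\left(-111 \right)} = -48697 - \left(-45 + \sqrt{71}\right) = -48697 + \left(45 - \sqrt{71}\right) = -48652 - \sqrt{71}$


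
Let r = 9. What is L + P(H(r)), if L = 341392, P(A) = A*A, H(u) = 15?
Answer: 341617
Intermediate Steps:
P(A) = A²
L + P(H(r)) = 341392 + 15² = 341392 + 225 = 341617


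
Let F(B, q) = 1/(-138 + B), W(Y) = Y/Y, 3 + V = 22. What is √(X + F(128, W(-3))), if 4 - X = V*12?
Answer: 3*I*√2490/10 ≈ 14.97*I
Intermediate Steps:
V = 19 (V = -3 + 22 = 19)
W(Y) = 1
X = -224 (X = 4 - 19*12 = 4 - 1*228 = 4 - 228 = -224)
√(X + F(128, W(-3))) = √(-224 + 1/(-138 + 128)) = √(-224 + 1/(-10)) = √(-224 - ⅒) = √(-2241/10) = 3*I*√2490/10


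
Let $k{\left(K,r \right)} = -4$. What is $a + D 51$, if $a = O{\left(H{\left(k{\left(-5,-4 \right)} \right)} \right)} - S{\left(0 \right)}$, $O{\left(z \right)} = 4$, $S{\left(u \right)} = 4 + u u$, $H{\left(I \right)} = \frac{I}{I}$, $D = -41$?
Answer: $-2091$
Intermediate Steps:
$H{\left(I \right)} = 1$
$S{\left(u \right)} = 4 + u^{2}$
$a = 0$ ($a = 4 - \left(4 + 0^{2}\right) = 4 - \left(4 + 0\right) = 4 - 4 = 0$)
$a + D 51 = 0 - 2091 = -2091$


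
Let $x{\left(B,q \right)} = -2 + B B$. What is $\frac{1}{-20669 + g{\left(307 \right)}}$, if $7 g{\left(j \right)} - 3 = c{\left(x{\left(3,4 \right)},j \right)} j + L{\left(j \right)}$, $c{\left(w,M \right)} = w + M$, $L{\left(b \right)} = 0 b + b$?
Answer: $- \frac{7}{47975} \approx -0.00014591$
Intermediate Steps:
$x{\left(B,q \right)} = -2 + B^{2}$
$L{\left(b \right)} = b$ ($L{\left(b \right)} = 0 + b = b$)
$c{\left(w,M \right)} = M + w$
$g{\left(j \right)} = \frac{3}{7} + \frac{j}{7} + \frac{j \left(7 + j\right)}{7}$ ($g{\left(j \right)} = \frac{3}{7} + \frac{\left(j - \left(2 - 3^{2}\right)\right) j + j}{7} = \frac{3}{7} + \frac{\left(j + \left(-2 + 9\right)\right) j + j}{7} = \frac{3}{7} + \frac{\left(j + 7\right) j + j}{7} = \frac{3}{7} + \frac{\left(7 + j\right) j + j}{7} = \frac{3}{7} + \frac{j \left(7 + j\right) + j}{7} = \frac{3}{7} + \frac{j + j \left(7 + j\right)}{7} = \frac{3}{7} + \left(\frac{j}{7} + \frac{j \left(7 + j\right)}{7}\right) = \frac{3}{7} + \frac{j}{7} + \frac{j \left(7 + j\right)}{7}$)
$\frac{1}{-20669 + g{\left(307 \right)}} = \frac{1}{-20669 + \left(\frac{3}{7} + \frac{1}{7} \cdot 307 + \frac{1}{7} \cdot 307 \left(7 + 307\right)\right)} = \frac{1}{-20669 + \left(\frac{3}{7} + \frac{307}{7} + \frac{1}{7} \cdot 307 \cdot 314\right)} = \frac{1}{-20669 + \left(\frac{3}{7} + \frac{307}{7} + \frac{96398}{7}\right)} = \frac{1}{-20669 + \frac{96708}{7}} = \frac{1}{- \frac{47975}{7}} = - \frac{7}{47975}$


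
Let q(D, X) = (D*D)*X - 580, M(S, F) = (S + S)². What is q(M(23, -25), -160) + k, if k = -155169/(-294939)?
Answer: -23476932682099/32771 ≈ -7.1639e+8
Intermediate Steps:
M(S, F) = 4*S² (M(S, F) = (2*S)² = 4*S²)
q(D, X) = -580 + X*D² (q(D, X) = D²*X - 580 = X*D² - 580 = -580 + X*D²)
k = 17241/32771 (k = -155169*(-1/294939) = 17241/32771 ≈ 0.52610)
q(M(23, -25), -160) + k = (-580 - 160*(4*23²)²) + 17241/32771 = (-580 - 160*(4*529)²) + 17241/32771 = (-580 - 160*2116²) + 17241/32771 = (-580 - 160*4477456) + 17241/32771 = (-580 - 716392960) + 17241/32771 = -716393540 + 17241/32771 = -23476932682099/32771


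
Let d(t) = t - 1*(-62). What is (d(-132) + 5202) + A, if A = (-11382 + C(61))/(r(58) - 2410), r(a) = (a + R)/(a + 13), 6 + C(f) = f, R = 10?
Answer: 878591761/171042 ≈ 5136.7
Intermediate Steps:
C(f) = -6 + f
d(t) = 62 + t (d(t) = t + 62 = 62 + t)
r(a) = (10 + a)/(13 + a) (r(a) = (a + 10)/(a + 13) = (10 + a)/(13 + a))
A = 804217/171042 (A = (-11382 + (-6 + 61))/((10 + 58)/(13 + 58) - 2410) = (-11382 + 55)/(68/71 - 2410) = -11327/((1/71)*68 - 2410) = -11327/(68/71 - 2410) = -11327/(-171042/71) = -11327*(-71/171042) = 804217/171042 ≈ 4.7019)
(d(-132) + 5202) + A = ((62 - 132) + 5202) + 804217/171042 = (-70 + 5202) + 804217/171042 = 5132 + 804217/171042 = 878591761/171042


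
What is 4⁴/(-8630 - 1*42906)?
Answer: -16/3221 ≈ -0.0049674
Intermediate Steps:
4⁴/(-8630 - 1*42906) = 256/(-8630 - 42906) = 256/(-51536) = 256*(-1/51536) = -16/3221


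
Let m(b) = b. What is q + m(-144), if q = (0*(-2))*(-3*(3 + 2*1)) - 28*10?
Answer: -424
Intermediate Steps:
q = -280 (q = 0*(-3*(3 + 2)) - 280 = 0*(-3*5) - 280 = 0*(-15) - 280 = 0 - 280 = -280)
q + m(-144) = -280 - 144 = -424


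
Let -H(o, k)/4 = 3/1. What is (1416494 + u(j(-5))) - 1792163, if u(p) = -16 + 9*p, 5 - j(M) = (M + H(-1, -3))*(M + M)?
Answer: -377170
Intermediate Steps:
H(o, k) = -12 (H(o, k) = -12/1 = -12)
j(M) = 5 - 2*M*(-12 + M) (j(M) = 5 - (M - 12)*(M + M) = 5 - (-12 + M)*2*M = 5 - 2*M*(-12 + M))
(1416494 + u(j(-5))) - 1792163 = (1416494 + (-16 + 9*(5 - 2*(-5)**2 + 24*(-5)))) - 1792163 = (1416494 + (-16 + 9*(5 - 2*25 - 120))) - 1792163 = (1416494 + (-16 + 9*(5 - 50 - 120))) - 1792163 = (1416494 + (-16 + 9*(-165))) - 1792163 = (1416494 + (-16 - 1485)) - 1792163 = (1416494 - 1501) - 1792163 = 1414993 - 1792163 = -377170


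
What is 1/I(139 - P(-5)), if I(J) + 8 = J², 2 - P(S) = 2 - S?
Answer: 1/20728 ≈ 4.8244e-5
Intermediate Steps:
P(S) = S (P(S) = 2 - (2 - S) = 2 + (-2 + S) = S)
I(J) = -8 + J²
1/I(139 - P(-5)) = 1/(-8 + (139 - 1*(-5))²) = 1/(-8 + (139 + 5)²) = 1/(-8 + 144²) = 1/(-8 + 20736) = 1/20728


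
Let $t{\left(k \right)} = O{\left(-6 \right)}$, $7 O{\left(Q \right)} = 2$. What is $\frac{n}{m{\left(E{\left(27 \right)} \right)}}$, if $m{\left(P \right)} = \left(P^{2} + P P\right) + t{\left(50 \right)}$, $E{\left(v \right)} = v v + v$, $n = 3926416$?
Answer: $\frac{13742456}{4000753} \approx 3.435$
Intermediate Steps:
$O{\left(Q \right)} = \frac{2}{7}$ ($O{\left(Q \right)} = \frac{1}{7} \cdot 2 = \frac{2}{7}$)
$t{\left(k \right)} = \frac{2}{7}$
$E{\left(v \right)} = v + v^{2}$ ($E{\left(v \right)} = v^{2} + v = v + v^{2}$)
$m{\left(P \right)} = \frac{2}{7} + 2 P^{2}$ ($m{\left(P \right)} = \left(P^{2} + P P\right) + \frac{2}{7} = \left(P^{2} + P^{2}\right) + \frac{2}{7} = 2 P^{2} + \frac{2}{7} = \frac{2}{7} + 2 P^{2}$)
$\frac{n}{m{\left(E{\left(27 \right)} \right)}} = \frac{3926416}{\frac{2}{7} + 2 \left(27 \left(1 + 27\right)\right)^{2}} = \frac{3926416}{\frac{2}{7} + 2 \left(27 \cdot 28\right)^{2}} = \frac{3926416}{\frac{2}{7} + 2 \cdot 756^{2}} = \frac{3926416}{\frac{2}{7} + 2 \cdot 571536} = \frac{3926416}{\frac{2}{7} + 1143072} = \frac{3926416}{\frac{8001506}{7}} = 3926416 \cdot \frac{7}{8001506} = \frac{13742456}{4000753}$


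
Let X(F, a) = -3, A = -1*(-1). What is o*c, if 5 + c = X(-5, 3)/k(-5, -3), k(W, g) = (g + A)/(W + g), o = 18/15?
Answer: -102/5 ≈ -20.400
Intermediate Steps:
A = 1
o = 6/5 (o = 18*(1/15) = 6/5 ≈ 1.2000)
k(W, g) = (1 + g)/(W + g) (k(W, g) = (g + 1)/(W + g) = (1 + g)/(W + g))
c = -17 (c = -5 - 3*(-5 - 3)/(1 - 3) = -5 - 3/(-2/(-8)) = -5 - 3/((-⅛*(-2))) = -5 - 3/¼ = -5 - 3*4 = -5 - 12 = -17)
o*c = (6/5)*(-17) = -102/5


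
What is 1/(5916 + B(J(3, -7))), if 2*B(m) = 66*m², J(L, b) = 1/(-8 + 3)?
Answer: 25/147933 ≈ 0.00016900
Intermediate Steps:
J(L, b) = -⅕ (J(L, b) = 1/(-5) = -⅕)
B(m) = 33*m² (B(m) = (66*m²)/2 = 33*m²)
1/(5916 + B(J(3, -7))) = 1/(5916 + 33*(-⅕)²) = 1/(5916 + 33*(1/25)) = 1/(5916 + 33/25) = 1/(147933/25) = 25/147933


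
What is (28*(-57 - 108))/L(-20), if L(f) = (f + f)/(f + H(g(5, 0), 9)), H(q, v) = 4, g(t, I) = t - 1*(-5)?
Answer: -1848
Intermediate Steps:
g(t, I) = 5 + t (g(t, I) = t + 5 = 5 + t)
L(f) = 2*f/(4 + f) (L(f) = (f + f)/(f + 4) = (2*f)/(4 + f) = 2*f/(4 + f))
(28*(-57 - 108))/L(-20) = (28*(-57 - 108))/((2*(-20)/(4 - 20))) = (28*(-165))/((2*(-20)/(-16))) = -4620/(2*(-20)*(-1/16)) = -4620/5/2 = -4620*2/5 = -1848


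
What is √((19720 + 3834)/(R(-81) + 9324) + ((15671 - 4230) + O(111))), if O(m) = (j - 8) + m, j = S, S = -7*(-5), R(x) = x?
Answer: √109938553777/3081 ≈ 107.62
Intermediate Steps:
S = 35
j = 35
O(m) = 27 + m (O(m) = (35 - 8) + m = 27 + m)
√((19720 + 3834)/(R(-81) + 9324) + ((15671 - 4230) + O(111))) = √((19720 + 3834)/(-81 + 9324) + ((15671 - 4230) + (27 + 111))) = √(23554/9243 + (11441 + 138)) = √(23554*(1/9243) + 11579) = √(23554/9243 + 11579) = √(107048251/9243) = √109938553777/3081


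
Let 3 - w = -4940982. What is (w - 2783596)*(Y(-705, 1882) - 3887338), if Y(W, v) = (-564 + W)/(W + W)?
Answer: -83864982988319/10 ≈ -8.3865e+12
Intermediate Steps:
Y(W, v) = (-564 + W)/(2*W) (Y(W, v) = (-564 + W)/((2*W)) = (-564 + W)*(1/(2*W)) = (-564 + W)/(2*W))
w = 4940985 (w = 3 - 1*(-4940982) = 3 + 4940982 = 4940985)
(w - 2783596)*(Y(-705, 1882) - 3887338) = (4940985 - 2783596)*((1/2)*(-564 - 705)/(-705) - 3887338) = 2157389*((1/2)*(-1/705)*(-1269) - 3887338) = 2157389*(9/10 - 3887338) = 2157389*(-38873371/10) = -83864982988319/10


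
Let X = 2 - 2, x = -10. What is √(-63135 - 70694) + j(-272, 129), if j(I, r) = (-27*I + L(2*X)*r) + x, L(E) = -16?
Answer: 5270 + I*√133829 ≈ 5270.0 + 365.83*I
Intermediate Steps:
X = 0
j(I, r) = -10 - 27*I - 16*r (j(I, r) = (-27*I - 16*r) - 10 = -10 - 27*I - 16*r)
√(-63135 - 70694) + j(-272, 129) = √(-63135 - 70694) + (-10 - 27*(-272) - 16*129) = √(-133829) + (-10 + 7344 - 2064) = I*√133829 + 5270 = 5270 + I*√133829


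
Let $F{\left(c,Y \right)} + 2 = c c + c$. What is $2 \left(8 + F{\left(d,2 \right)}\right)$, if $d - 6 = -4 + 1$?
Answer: $36$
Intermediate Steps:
$d = 3$ ($d = 6 + \left(-4 + 1\right) = 6 - 3 = 3$)
$F{\left(c,Y \right)} = -2 + c + c^{2}$ ($F{\left(c,Y \right)} = -2 + \left(c c + c\right) = -2 + \left(c^{2} + c\right) = -2 + \left(c + c^{2}\right) = -2 + c + c^{2}$)
$2 \left(8 + F{\left(d,2 \right)}\right) = 2 \left(8 + \left(-2 + 3 + 3^{2}\right)\right) = 2 \left(8 + \left(-2 + 3 + 9\right)\right) = 2 \left(8 + 10\right) = 2 \cdot 18 = 36$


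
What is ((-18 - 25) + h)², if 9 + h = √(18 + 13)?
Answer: (52 - √31)² ≈ 2156.0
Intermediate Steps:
h = -9 + √31 (h = -9 + √(18 + 13) = -9 + √31 ≈ -3.4322)
((-18 - 25) + h)² = ((-18 - 25) + (-9 + √31))² = (-43 + (-9 + √31))² = (-52 + √31)²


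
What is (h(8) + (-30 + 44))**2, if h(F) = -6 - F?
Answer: 0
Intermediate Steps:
(h(8) + (-30 + 44))**2 = ((-6 - 1*8) + (-30 + 44))**2 = ((-6 - 8) + 14)**2 = (-14 + 14)**2 = 0**2 = 0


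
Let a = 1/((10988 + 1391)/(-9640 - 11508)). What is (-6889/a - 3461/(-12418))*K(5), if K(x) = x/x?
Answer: 529533479193/131307932 ≈ 4032.8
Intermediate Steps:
K(x) = 1
a = -21148/12379 (a = 1/(12379/(-21148)) = 1/(12379*(-1/21148)) = 1/(-12379/21148) = -21148/12379 ≈ -1.7084)
(-6889/a - 3461/(-12418))*K(5) = (-6889/(-21148/12379) - 3461/(-12418))*1 = (-6889*(-12379/21148) - 3461*(-1/12418))*1 = (85278931/21148 + 3461/12418)*1 = (529533479193/131307932)*1 = 529533479193/131307932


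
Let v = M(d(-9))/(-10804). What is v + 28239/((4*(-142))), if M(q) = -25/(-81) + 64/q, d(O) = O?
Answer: -6178078417/124267608 ≈ -49.716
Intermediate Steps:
M(q) = 25/81 + 64/q (M(q) = -25*(-1/81) + 64/q = 25/81 + 64/q)
v = 551/875124 (v = (25/81 + 64/(-9))/(-10804) = (25/81 + 64*(-⅑))*(-1/10804) = (25/81 - 64/9)*(-1/10804) = -551/81*(-1/10804) = 551/875124 ≈ 0.00062963)
v + 28239/((4*(-142))) = 551/875124 + 28239/((4*(-142))) = 551/875124 + 28239/(-568) = 551/875124 + 28239*(-1/568) = 551/875124 - 28239/568 = -6178078417/124267608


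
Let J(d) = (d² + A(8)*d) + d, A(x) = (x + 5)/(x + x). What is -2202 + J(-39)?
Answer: -12027/16 ≈ -751.69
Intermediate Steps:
A(x) = (5 + x)/(2*x) (A(x) = (5 + x)/((2*x)) = (5 + x)*(1/(2*x)) = (5 + x)/(2*x))
J(d) = d² + 29*d/16 (J(d) = (d² + ((½)*(5 + 8)/8)*d) + d = (d² + ((½)*(⅛)*13)*d) + d = (d² + 13*d/16) + d = d² + 29*d/16)
-2202 + J(-39) = -2202 + (1/16)*(-39)*(29 + 16*(-39)) = -2202 + (1/16)*(-39)*(29 - 624) = -2202 + (1/16)*(-39)*(-595) = -2202 + 23205/16 = -12027/16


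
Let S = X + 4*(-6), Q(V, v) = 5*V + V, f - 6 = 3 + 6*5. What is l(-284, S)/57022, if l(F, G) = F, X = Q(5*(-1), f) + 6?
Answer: -142/28511 ≈ -0.0049805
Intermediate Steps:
f = 39 (f = 6 + (3 + 6*5) = 6 + (3 + 30) = 6 + 33 = 39)
Q(V, v) = 6*V
X = -24 (X = 6*(5*(-1)) + 6 = 6*(-5) + 6 = -30 + 6 = -24)
S = -48 (S = -24 + 4*(-6) = -24 - 24 = -48)
l(-284, S)/57022 = -284/57022 = -284*1/57022 = -142/28511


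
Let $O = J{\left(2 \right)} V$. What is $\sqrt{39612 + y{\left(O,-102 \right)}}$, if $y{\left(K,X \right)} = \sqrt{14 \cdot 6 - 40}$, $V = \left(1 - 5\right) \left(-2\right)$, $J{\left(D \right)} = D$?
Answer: $\sqrt{39612 + 2 \sqrt{11}} \approx 199.04$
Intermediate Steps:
$V = 8$ ($V = \left(-4\right) \left(-2\right) = 8$)
$O = 16$ ($O = 2 \cdot 8 = 16$)
$y{\left(K,X \right)} = 2 \sqrt{11}$ ($y{\left(K,X \right)} = \sqrt{84 - 40} = \sqrt{44} = 2 \sqrt{11}$)
$\sqrt{39612 + y{\left(O,-102 \right)}} = \sqrt{39612 + 2 \sqrt{11}}$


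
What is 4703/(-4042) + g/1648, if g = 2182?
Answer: 267275/1665304 ≈ 0.16050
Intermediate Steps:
4703/(-4042) + g/1648 = 4703/(-4042) + 2182/1648 = 4703*(-1/4042) + 2182*(1/1648) = -4703/4042 + 1091/824 = 267275/1665304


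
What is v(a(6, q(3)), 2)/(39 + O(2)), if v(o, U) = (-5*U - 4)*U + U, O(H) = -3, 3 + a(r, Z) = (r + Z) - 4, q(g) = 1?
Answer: -13/18 ≈ -0.72222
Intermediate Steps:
a(r, Z) = -7 + Z + r (a(r, Z) = -3 + ((r + Z) - 4) = -3 + ((Z + r) - 4) = -3 + (-4 + Z + r) = -7 + Z + r)
v(o, U) = U + U*(-4 - 5*U) (v(o, U) = (-4 - 5*U)*U + U = U*(-4 - 5*U) + U = U + U*(-4 - 5*U))
v(a(6, q(3)), 2)/(39 + O(2)) = (-1*2*(3 + 5*2))/(39 - 3) = (-1*2*(3 + 10))/36 = (-1*2*13)/36 = (1/36)*(-26) = -13/18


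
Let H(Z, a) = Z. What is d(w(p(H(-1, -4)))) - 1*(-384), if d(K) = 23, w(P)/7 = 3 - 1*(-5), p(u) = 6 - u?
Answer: 407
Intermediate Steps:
w(P) = 56 (w(P) = 7*(3 - 1*(-5)) = 7*(3 + 5) = 7*8 = 56)
d(w(p(H(-1, -4)))) - 1*(-384) = 23 - 1*(-384) = 23 + 384 = 407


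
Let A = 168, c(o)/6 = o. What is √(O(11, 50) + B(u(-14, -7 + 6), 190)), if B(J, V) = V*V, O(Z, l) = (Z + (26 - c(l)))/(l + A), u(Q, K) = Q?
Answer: 3*√190617674/218 ≈ 190.00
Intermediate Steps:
c(o) = 6*o
O(Z, l) = (26 + Z - 6*l)/(168 + l) (O(Z, l) = (Z + (26 - 6*l))/(l + 168) = (Z + (26 - 6*l))/(168 + l) = (26 + Z - 6*l)/(168 + l))
B(J, V) = V²
√(O(11, 50) + B(u(-14, -7 + 6), 190)) = √((26 + 11 - 6*50)/(168 + 50) + 190²) = √((26 + 11 - 300)/218 + 36100) = √((1/218)*(-263) + 36100) = √(-263/218 + 36100) = √(7869537/218) = 3*√190617674/218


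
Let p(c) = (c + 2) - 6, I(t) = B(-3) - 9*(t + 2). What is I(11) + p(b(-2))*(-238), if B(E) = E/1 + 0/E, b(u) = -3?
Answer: 1546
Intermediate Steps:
B(E) = E (B(E) = E*1 + 0 = E + 0 = E)
I(t) = -21 - 9*t (I(t) = -3 - 9*(t + 2) = -3 - 9*(2 + t) = -3 - (18 + 9*t) = -3 + (-18 - 9*t) = -21 - 9*t)
p(c) = -4 + c (p(c) = (2 + c) - 6 = -4 + c)
I(11) + p(b(-2))*(-238) = (-21 - 9*11) + (-4 - 3)*(-238) = (-21 - 99) - 7*(-238) = -120 + 1666 = 1546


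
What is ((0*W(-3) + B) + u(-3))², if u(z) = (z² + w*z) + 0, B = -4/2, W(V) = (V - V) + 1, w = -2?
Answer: 169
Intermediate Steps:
W(V) = 1 (W(V) = 0 + 1 = 1)
B = -2 (B = -4*½ = -2)
u(z) = z² - 2*z (u(z) = (z² - 2*z) + 0 = z² - 2*z)
((0*W(-3) + B) + u(-3))² = ((0*1 - 2) - 3*(-2 - 3))² = ((0 - 2) - 3*(-5))² = (-2 + 15)² = 13² = 169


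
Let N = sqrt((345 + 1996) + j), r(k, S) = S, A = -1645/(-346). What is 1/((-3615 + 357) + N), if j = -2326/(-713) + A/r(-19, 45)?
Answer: -7233678756/23562120229145 - 51*sqrt(4443259669046)/23562120229145 ≈ -0.00031157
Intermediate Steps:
A = 1645/346 (A = -1645*(-1/346) = 1645/346 ≈ 4.7543)
j = 7477741/2220282 (j = -2326/(-713) + (1645/346)/45 = -2326*(-1/713) + (1645/346)*(1/45) = 2326/713 + 329/3114 = 7477741/2220282 ≈ 3.3679)
N = 17*sqrt(4443259669046)/740094 (N = sqrt((345 + 1996) + 7477741/2220282) = sqrt(2341 + 7477741/2220282) = sqrt(5205157903/2220282) = 17*sqrt(4443259669046)/740094 ≈ 48.419)
1/((-3615 + 357) + N) = 1/((-3615 + 357) + 17*sqrt(4443259669046)/740094) = 1/(-3258 + 17*sqrt(4443259669046)/740094)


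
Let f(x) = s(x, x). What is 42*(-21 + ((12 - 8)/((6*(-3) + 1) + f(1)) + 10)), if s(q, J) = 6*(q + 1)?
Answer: -2478/5 ≈ -495.60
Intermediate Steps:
s(q, J) = 6 + 6*q (s(q, J) = 6*(1 + q) = 6 + 6*q)
f(x) = 6 + 6*x
42*(-21 + ((12 - 8)/((6*(-3) + 1) + f(1)) + 10)) = 42*(-21 + ((12 - 8)/((6*(-3) + 1) + (6 + 6*1)) + 10)) = 42*(-21 + (4/((-18 + 1) + (6 + 6)) + 10)) = 42*(-21 + (4/(-17 + 12) + 10)) = 42*(-21 + (4/(-5) + 10)) = 42*(-21 + (4*(-1/5) + 10)) = 42*(-21 + (-4/5 + 10)) = 42*(-21 + 46/5) = 42*(-59/5) = -2478/5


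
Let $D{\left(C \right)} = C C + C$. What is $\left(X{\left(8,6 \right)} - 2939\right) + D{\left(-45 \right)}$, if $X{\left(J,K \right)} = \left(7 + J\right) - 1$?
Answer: $-945$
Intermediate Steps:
$X{\left(J,K \right)} = 6 + J$
$D{\left(C \right)} = C + C^{2}$ ($D{\left(C \right)} = C^{2} + C = C + C^{2}$)
$\left(X{\left(8,6 \right)} - 2939\right) + D{\left(-45 \right)} = \left(\left(6 + 8\right) - 2939\right) - 45 \left(1 - 45\right) = \left(14 - 2939\right) - -1980 = -2925 + 1980 = -945$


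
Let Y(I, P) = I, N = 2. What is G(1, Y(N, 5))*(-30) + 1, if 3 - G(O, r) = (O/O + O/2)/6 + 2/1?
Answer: -43/2 ≈ -21.500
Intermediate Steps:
G(O, r) = ⅚ - O/12 (G(O, r) = 3 - ((O/O + O/2)/6 + 2/1) = 3 - ((1 + O*(½))*(⅙) + 2*1) = 3 - ((1 + O/2)*(⅙) + 2) = 3 - ((⅙ + O/12) + 2) = 3 - (13/6 + O/12) = 3 + (-13/6 - O/12) = ⅚ - O/12)
G(1, Y(N, 5))*(-30) + 1 = (⅚ - 1/12*1)*(-30) + 1 = (⅚ - 1/12)*(-30) + 1 = (¾)*(-30) + 1 = -45/2 + 1 = -43/2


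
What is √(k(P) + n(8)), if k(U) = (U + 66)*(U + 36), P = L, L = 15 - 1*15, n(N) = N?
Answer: 4*√149 ≈ 48.826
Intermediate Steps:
L = 0 (L = 15 - 15 = 0)
P = 0
k(U) = (36 + U)*(66 + U) (k(U) = (66 + U)*(36 + U) = (36 + U)*(66 + U))
√(k(P) + n(8)) = √((2376 + 0² + 102*0) + 8) = √((2376 + 0 + 0) + 8) = √(2376 + 8) = √2384 = 4*√149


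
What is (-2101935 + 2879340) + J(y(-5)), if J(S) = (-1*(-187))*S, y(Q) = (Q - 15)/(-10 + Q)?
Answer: 2332963/3 ≈ 7.7765e+5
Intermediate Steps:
y(Q) = (-15 + Q)/(-10 + Q)
J(S) = 187*S
(-2101935 + 2879340) + J(y(-5)) = (-2101935 + 2879340) + 187*((-15 - 5)/(-10 - 5)) = 777405 + 187*(-20/(-15)) = 777405 + 187*(-1/15*(-20)) = 777405 + 187*(4/3) = 777405 + 748/3 = 2332963/3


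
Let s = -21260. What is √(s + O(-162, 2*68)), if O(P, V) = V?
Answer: 2*I*√5281 ≈ 145.34*I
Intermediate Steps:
√(s + O(-162, 2*68)) = √(-21260 + 2*68) = √(-21260 + 136) = √(-21124) = 2*I*√5281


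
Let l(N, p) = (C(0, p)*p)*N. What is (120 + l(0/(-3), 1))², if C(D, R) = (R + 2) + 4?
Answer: 14400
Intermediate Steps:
C(D, R) = 6 + R (C(D, R) = (2 + R) + 4 = 6 + R)
l(N, p) = N*p*(6 + p) (l(N, p) = ((6 + p)*p)*N = (p*(6 + p))*N = N*p*(6 + p))
(120 + l(0/(-3), 1))² = (120 + (0/(-3))*1*(6 + 1))² = (120 + (0*(-⅓))*1*7)² = (120 + 0*1*7)² = (120 + 0)² = 120² = 14400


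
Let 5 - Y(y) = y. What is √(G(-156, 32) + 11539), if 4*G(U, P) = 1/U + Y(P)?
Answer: √280648797/156 ≈ 107.39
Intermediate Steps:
Y(y) = 5 - y
G(U, P) = 5/4 - P/4 + 1/(4*U) (G(U, P) = (1/U + (5 - P))/4 = (5 + 1/U - P)/4 = 5/4 - P/4 + 1/(4*U))
√(G(-156, 32) + 11539) = √((¼)*(1 - 1*(-156)*(-5 + 32))/(-156) + 11539) = √((¼)*(-1/156)*(1 - 1*(-156)*27) + 11539) = √((¼)*(-1/156)*(1 + 4212) + 11539) = √((¼)*(-1/156)*4213 + 11539) = √(-4213/624 + 11539) = √(7196123/624) = √280648797/156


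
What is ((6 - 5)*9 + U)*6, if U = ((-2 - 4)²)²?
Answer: 7830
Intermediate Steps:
U = 1296 (U = ((-6)²)² = 36² = 1296)
((6 - 5)*9 + U)*6 = ((6 - 5)*9 + 1296)*6 = (1*9 + 1296)*6 = (9 + 1296)*6 = 1305*6 = 7830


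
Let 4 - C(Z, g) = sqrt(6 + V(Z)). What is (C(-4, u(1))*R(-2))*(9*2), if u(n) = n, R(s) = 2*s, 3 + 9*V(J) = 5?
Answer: -288 + 48*sqrt(14) ≈ -108.40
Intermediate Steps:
V(J) = 2/9 (V(J) = -1/3 + (1/9)*5 = -1/3 + 5/9 = 2/9)
C(Z, g) = 4 - 2*sqrt(14)/3 (C(Z, g) = 4 - sqrt(6 + 2/9) = 4 - sqrt(56/9) = 4 - 2*sqrt(14)/3)
(C(-4, u(1))*R(-2))*(9*2) = ((4 - 2*sqrt(14)/3)*(2*(-2)))*(9*2) = ((4 - 2*sqrt(14)/3)*(-4))*18 = (-16 + 8*sqrt(14)/3)*18 = -288 + 48*sqrt(14)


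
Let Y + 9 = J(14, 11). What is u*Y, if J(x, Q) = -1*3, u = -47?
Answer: 564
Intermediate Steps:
J(x, Q) = -3
Y = -12 (Y = -9 - 3 = -12)
u*Y = -47*(-12) = 564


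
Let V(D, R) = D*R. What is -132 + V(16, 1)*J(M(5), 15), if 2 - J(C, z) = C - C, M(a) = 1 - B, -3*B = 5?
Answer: -100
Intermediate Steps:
B = -5/3 (B = -1/3*5 = -5/3 ≈ -1.6667)
M(a) = 8/3 (M(a) = 1 - 1*(-5/3) = 1 + 5/3 = 8/3)
J(C, z) = 2 (J(C, z) = 2 - (C - C) = 2 - 1*0 = 2 + 0 = 2)
-132 + V(16, 1)*J(M(5), 15) = -132 + (16*1)*2 = -132 + 16*2 = -132 + 32 = -100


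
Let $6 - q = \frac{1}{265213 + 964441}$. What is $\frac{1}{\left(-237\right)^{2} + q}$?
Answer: $\frac{1229654}{69075813449} \approx 1.7802 \cdot 10^{-5}$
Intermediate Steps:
$q = \frac{7377923}{1229654}$ ($q = 6 - \frac{1}{265213 + 964441} = 6 - \frac{1}{1229654} = \frac{7377923}{1229654} \approx 6.0$)
$\frac{1}{\left(-237\right)^{2} + q} = \frac{1}{\left(-237\right)^{2} + \frac{7377923}{1229654}} = \frac{1}{56169 + \frac{7377923}{1229654}} = \frac{1}{\frac{69075813449}{1229654}} = \frac{1229654}{69075813449}$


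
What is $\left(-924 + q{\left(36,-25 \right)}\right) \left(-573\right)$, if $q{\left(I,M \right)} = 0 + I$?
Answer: $508824$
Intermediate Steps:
$q{\left(I,M \right)} = I$
$\left(-924 + q{\left(36,-25 \right)}\right) \left(-573\right) = \left(-924 + 36\right) \left(-573\right) = \left(-888\right) \left(-573\right) = 508824$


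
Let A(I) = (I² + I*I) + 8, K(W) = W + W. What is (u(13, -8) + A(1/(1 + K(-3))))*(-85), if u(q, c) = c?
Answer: -34/5 ≈ -6.8000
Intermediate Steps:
K(W) = 2*W
A(I) = 8 + 2*I² (A(I) = (I² + I²) + 8 = 2*I² + 8 = 8 + 2*I²)
(u(13, -8) + A(1/(1 + K(-3))))*(-85) = (-8 + (8 + 2*(1/(1 + 2*(-3)))²))*(-85) = (-8 + (8 + 2*(1/(1 - 6))²))*(-85) = (-8 + (8 + 2*(1/(-5))²))*(-85) = (-8 + (8 + 2*(-⅕)²))*(-85) = (-8 + (8 + 2*(1/25)))*(-85) = (-8 + (8 + 2/25))*(-85) = (-8 + 202/25)*(-85) = (2/25)*(-85) = -34/5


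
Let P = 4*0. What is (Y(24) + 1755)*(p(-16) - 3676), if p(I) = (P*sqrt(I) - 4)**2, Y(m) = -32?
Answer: -6306180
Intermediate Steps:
P = 0
p(I) = 16 (p(I) = (0*sqrt(I) - 4)**2 = (0 - 4)**2 = (-4)**2 = 16)
(Y(24) + 1755)*(p(-16) - 3676) = (-32 + 1755)*(16 - 3676) = 1723*(-3660) = -6306180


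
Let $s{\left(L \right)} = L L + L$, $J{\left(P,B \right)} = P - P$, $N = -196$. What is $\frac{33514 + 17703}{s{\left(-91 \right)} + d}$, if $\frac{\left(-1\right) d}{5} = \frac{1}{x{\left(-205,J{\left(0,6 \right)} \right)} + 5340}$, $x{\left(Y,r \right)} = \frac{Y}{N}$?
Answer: $\frac{10723252073}{1714731914} \approx 6.2536$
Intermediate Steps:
$J{\left(P,B \right)} = 0$
$x{\left(Y,r \right)} = - \frac{Y}{196}$ ($x{\left(Y,r \right)} = \frac{Y}{-196} = Y \left(- \frac{1}{196}\right) = - \frac{Y}{196}$)
$s{\left(L \right)} = L + L^{2}$ ($s{\left(L \right)} = L^{2} + L = L + L^{2}$)
$d = - \frac{196}{209369}$ ($d = - \frac{5}{\left(- \frac{1}{196}\right) \left(-205\right) + 5340} = - \frac{5}{\frac{205}{196} + 5340} = - \frac{5}{\frac{1046845}{196}} = \left(-5\right) \frac{196}{1046845} = - \frac{196}{209369} \approx -0.00093615$)
$\frac{33514 + 17703}{s{\left(-91 \right)} + d} = \frac{33514 + 17703}{- 91 \left(1 - 91\right) - \frac{196}{209369}} = \frac{51217}{\left(-91\right) \left(-90\right) - \frac{196}{209369}} = \frac{51217}{8190 - \frac{196}{209369}} = \frac{51217}{\frac{1714731914}{209369}} = 51217 \cdot \frac{209369}{1714731914} = \frac{10723252073}{1714731914}$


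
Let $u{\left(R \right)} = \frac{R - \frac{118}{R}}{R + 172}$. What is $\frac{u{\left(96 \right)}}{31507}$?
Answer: $\frac{4549}{405306048} \approx 1.1224 \cdot 10^{-5}$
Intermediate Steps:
$u{\left(R \right)} = \frac{R - \frac{118}{R}}{172 + R}$
$\frac{u{\left(96 \right)}}{31507} = \frac{\frac{1}{96} \frac{1}{172 + 96} \left(-118 + 96^{2}\right)}{31507} = \frac{-118 + 9216}{96 \cdot 268} \cdot \frac{1}{31507} = \frac{1}{96} \cdot \frac{1}{268} \cdot 9098 \cdot \frac{1}{31507} = \frac{4549}{12864} \cdot \frac{1}{31507} = \frac{4549}{405306048}$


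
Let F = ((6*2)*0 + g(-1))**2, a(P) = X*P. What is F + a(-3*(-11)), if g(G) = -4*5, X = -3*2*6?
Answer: -788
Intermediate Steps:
X = -36 (X = -6*6 = -36)
g(G) = -20
a(P) = -36*P
F = 400 (F = ((6*2)*0 - 20)**2 = (12*0 - 20)**2 = (0 - 20)**2 = (-20)**2 = 400)
F + a(-3*(-11)) = 400 - (-108)*(-11) = 400 - 36*33 = 400 - 1188 = -788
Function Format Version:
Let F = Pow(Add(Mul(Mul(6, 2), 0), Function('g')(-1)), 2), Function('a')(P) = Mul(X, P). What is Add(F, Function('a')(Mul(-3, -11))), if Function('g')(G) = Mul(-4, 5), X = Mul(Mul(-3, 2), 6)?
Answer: -788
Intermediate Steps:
X = -36 (X = Mul(-6, 6) = -36)
Function('g')(G) = -20
Function('a')(P) = Mul(-36, P)
F = 400 (F = Pow(Add(Mul(Mul(6, 2), 0), -20), 2) = Pow(Add(Mul(12, 0), -20), 2) = Pow(Add(0, -20), 2) = Pow(-20, 2) = 400)
Add(F, Function('a')(Mul(-3, -11))) = Add(400, Mul(-36, Mul(-3, -11))) = Add(400, Mul(-36, 33)) = Add(400, -1188) = -788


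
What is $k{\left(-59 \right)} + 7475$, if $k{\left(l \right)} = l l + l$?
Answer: $10897$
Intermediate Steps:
$k{\left(l \right)} = l + l^{2}$ ($k{\left(l \right)} = l^{2} + l = l + l^{2}$)
$k{\left(-59 \right)} + 7475 = - 59 \left(1 - 59\right) + 7475 = \left(-59\right) \left(-58\right) + 7475 = 3422 + 7475 = 10897$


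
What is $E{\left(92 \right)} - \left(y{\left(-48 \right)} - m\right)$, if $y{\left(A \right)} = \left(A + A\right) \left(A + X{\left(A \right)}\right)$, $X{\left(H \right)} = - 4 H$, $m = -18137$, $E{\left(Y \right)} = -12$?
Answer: $-4325$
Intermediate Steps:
$y{\left(A \right)} = - 6 A^{2}$ ($y{\left(A \right)} = \left(A + A\right) \left(A - 4 A\right) = 2 A \left(- 3 A\right) = - 6 A^{2}$)
$E{\left(92 \right)} - \left(y{\left(-48 \right)} - m\right) = -12 - \left(- 6 \left(-48\right)^{2} - -18137\right) = -12 - \left(\left(-6\right) 2304 + 18137\right) = -12 - \left(-13824 + 18137\right) = -12 - 4313 = -4325$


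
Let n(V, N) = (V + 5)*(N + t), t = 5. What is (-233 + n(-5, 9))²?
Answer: 54289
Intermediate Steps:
n(V, N) = (5 + N)*(5 + V) (n(V, N) = (V + 5)*(N + 5) = (5 + V)*(5 + N) = (5 + N)*(5 + V))
(-233 + n(-5, 9))² = (-233 + (25 + 5*9 + 5*(-5) + 9*(-5)))² = (-233 + (25 + 45 - 25 - 45))² = (-233 + 0)² = (-233)² = 54289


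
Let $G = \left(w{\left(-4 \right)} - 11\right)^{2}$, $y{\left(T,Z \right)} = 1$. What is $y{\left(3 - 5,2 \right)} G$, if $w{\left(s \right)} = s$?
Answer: $225$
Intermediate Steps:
$G = 225$ ($G = \left(-4 - 11\right)^{2} = \left(-15\right)^{2} = 225$)
$y{\left(3 - 5,2 \right)} G = 1 \cdot 225 = 225$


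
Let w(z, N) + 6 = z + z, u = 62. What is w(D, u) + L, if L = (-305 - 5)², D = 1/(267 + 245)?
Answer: 24600065/256 ≈ 96094.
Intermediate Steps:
D = 1/512 ≈ 0.0019531
w(z, N) = -6 + 2*z (w(z, N) = -6 + (z + z) = -6 + 2*z)
L = 96100 (L = (-310)² = 96100)
w(D, u) + L = (-6 + 2*(1/512)) + 96100 = (-6 + 1/256) + 96100 = -1535/256 + 96100 = 24600065/256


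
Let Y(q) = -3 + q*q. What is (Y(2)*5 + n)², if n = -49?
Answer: 1936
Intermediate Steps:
Y(q) = -3 + q²
(Y(2)*5 + n)² = ((-3 + 2²)*5 - 49)² = ((-3 + 4)*5 - 49)² = (1*5 - 49)² = (5 - 49)² = (-44)² = 1936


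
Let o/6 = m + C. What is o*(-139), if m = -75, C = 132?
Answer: -47538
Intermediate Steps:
o = 342 (o = 6*(-75 + 132) = 6*57 = 342)
o*(-139) = 342*(-139) = -47538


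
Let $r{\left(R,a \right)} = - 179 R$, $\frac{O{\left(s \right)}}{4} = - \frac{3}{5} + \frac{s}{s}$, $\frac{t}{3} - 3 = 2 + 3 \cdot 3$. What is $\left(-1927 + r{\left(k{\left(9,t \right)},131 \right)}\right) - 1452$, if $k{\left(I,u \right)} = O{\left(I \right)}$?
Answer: $- \frac{18327}{5} \approx -3665.4$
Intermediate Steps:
$t = 42$ ($t = 9 + 3 \left(2 + 3 \cdot 3\right) = 9 + 3 \left(2 + 9\right) = 9 + 3 \cdot 11 = 9 + 33 = 42$)
$O{\left(s \right)} = \frac{8}{5}$ ($O{\left(s \right)} = 4 \left(- \frac{3}{5} + \frac{s}{s}\right) = 4 \left(\left(-3\right) \frac{1}{5} + 1\right) = 4 \left(- \frac{3}{5} + 1\right) = 4 \cdot \frac{2}{5} = \frac{8}{5}$)
$k{\left(I,u \right)} = \frac{8}{5}$
$\left(-1927 + r{\left(k{\left(9,t \right)},131 \right)}\right) - 1452 = \left(-1927 - \frac{1432}{5}\right) - 1452 = - \frac{11067}{5} - 1452 = - \frac{18327}{5}$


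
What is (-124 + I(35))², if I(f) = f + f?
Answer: 2916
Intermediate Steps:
I(f) = 2*f
(-124 + I(35))² = (-124 + 2*35)² = (-124 + 70)² = (-54)² = 2916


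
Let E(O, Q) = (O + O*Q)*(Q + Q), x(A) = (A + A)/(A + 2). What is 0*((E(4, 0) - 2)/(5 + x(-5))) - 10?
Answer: -10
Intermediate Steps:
x(A) = 2*A/(2 + A) (x(A) = (2*A)/(2 + A) = 2*A/(2 + A))
E(O, Q) = 2*Q*(O + O*Q) (E(O, Q) = (O + O*Q)*(2*Q) = 2*Q*(O + O*Q))
0*((E(4, 0) - 2)/(5 + x(-5))) - 10 = 0*((2*4*0*(1 + 0) - 2)/(5 + 2*(-5)/(2 - 5))) - 10 = 0*((2*4*0*1 - 2)/(5 + 2*(-5)/(-3))) - 10 = 0*((0 - 2)/(5 + 2*(-5)*(-⅓))) - 10 = 0*(-2/(5 + 10/3)) - 10 = 0*(-2/25/3) - 10 = 0*(-2*3/25) - 10 = 0*(-6/25) - 10 = 0 - 10 = -10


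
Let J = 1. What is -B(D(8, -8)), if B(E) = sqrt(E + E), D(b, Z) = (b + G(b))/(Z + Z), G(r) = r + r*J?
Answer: -I*sqrt(3) ≈ -1.732*I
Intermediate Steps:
G(r) = 2*r (G(r) = r + r*1 = r + r = 2*r)
D(b, Z) = 3*b/(2*Z) (D(b, Z) = (b + 2*b)/(Z + Z) = (3*b)/((2*Z)) = (3*b)*(1/(2*Z)) = 3*b/(2*Z))
B(E) = sqrt(2)*sqrt(E) (B(E) = sqrt(2*E) = sqrt(2)*sqrt(E))
-B(D(8, -8)) = -sqrt(2)*sqrt((3/2)*8/(-8)) = -sqrt(2)*sqrt((3/2)*8*(-1/8)) = -sqrt(2)*sqrt(-3/2) = -sqrt(2)*I*sqrt(6)/2 = -I*sqrt(3)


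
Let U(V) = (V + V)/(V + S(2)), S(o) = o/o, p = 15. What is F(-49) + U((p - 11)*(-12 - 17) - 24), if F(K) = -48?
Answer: -6392/139 ≈ -45.986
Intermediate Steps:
S(o) = 1
U(V) = 2*V/(1 + V) (U(V) = (V + V)/(V + 1) = (2*V)/(1 + V) = 2*V/(1 + V))
F(-49) + U((p - 11)*(-12 - 17) - 24) = -48 + 2*((15 - 11)*(-12 - 17) - 24)/(1 + ((15 - 11)*(-12 - 17) - 24)) = -48 + 2*(4*(-29) - 24)/(1 + (4*(-29) - 24)) = -48 + 2*(-116 - 24)/(1 + (-116 - 24)) = -48 + 2*(-140)/(1 - 140) = -48 + 2*(-140)/(-139) = -48 + 2*(-140)*(-1/139) = -48 + 280/139 = -6392/139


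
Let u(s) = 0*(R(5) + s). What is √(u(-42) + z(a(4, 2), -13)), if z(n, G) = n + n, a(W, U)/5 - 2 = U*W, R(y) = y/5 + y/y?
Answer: 10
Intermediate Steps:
R(y) = 1 + y/5 (R(y) = y*(⅕) + 1 = y/5 + 1 = 1 + y/5)
a(W, U) = 10 + 5*U*W (a(W, U) = 10 + 5*(U*W) = 10 + 5*U*W)
u(s) = 0 (u(s) = 0*((1 + (⅕)*5) + s) = 0*((1 + 1) + s) = 0*(2 + s) = 0)
z(n, G) = 2*n
√(u(-42) + z(a(4, 2), -13)) = √(0 + 2*(10 + 5*2*4)) = √(0 + 2*(10 + 40)) = √(0 + 2*50) = √(0 + 100) = √100 = 10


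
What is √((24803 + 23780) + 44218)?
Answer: √92801 ≈ 304.63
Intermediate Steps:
√((24803 + 23780) + 44218) = √(48583 + 44218) = √92801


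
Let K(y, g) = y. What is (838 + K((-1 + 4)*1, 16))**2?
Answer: 707281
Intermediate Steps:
(838 + K((-1 + 4)*1, 16))**2 = (838 + (-1 + 4)*1)**2 = (838 + 3*1)**2 = (838 + 3)**2 = 841**2 = 707281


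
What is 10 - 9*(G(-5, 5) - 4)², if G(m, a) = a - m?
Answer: -314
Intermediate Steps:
10 - 9*(G(-5, 5) - 4)² = 10 - 9*((5 - 1*(-5)) - 4)² = 10 - 9*((5 + 5) - 4)² = 10 - 9*(10 - 4)² = 10 - 9*6² = 10 - 9*36 = 10 - 324 = -314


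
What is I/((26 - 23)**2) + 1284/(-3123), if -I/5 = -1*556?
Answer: 963376/3123 ≈ 308.48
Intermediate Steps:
I = 2780 (I = -(-5)*556 = -5*(-556) = 2780)
I/((26 - 23)**2) + 1284/(-3123) = 2780/((26 - 23)**2) + 1284/(-3123) = 2780/(3**2) + 1284*(-1/3123) = 2780/9 - 428/1041 = 963376/3123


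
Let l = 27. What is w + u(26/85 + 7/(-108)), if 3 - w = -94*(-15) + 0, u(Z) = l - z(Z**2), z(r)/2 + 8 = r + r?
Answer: -28741785769/21068100 ≈ -1364.2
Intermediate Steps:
z(r) = -16 + 4*r (z(r) = -16 + 2*(r + r) = -16 + 2*(2*r) = -16 + 4*r)
u(Z) = 43 - 4*Z**2 (u(Z) = 27 - (-16 + 4*Z**2) = 27 + (16 - 4*Z**2) = 43 - 4*Z**2)
w = -1407 (w = 3 - (-94*(-15) + 0) = 3 - (-47*(-30) + 0) = 3 - (1410 + 0) = 3 - 1*1410 = 3 - 1410 = -1407)
w + u(26/85 + 7/(-108)) = -1407 + (43 - 4*(26/85 + 7/(-108))**2) = -1407 + (43 - 4*(26*(1/85) + 7*(-1/108))**2) = -1407 + (43 - 4*(26/85 - 7/108)**2) = -1407 + (43 - 4*(2213/9180)**2) = -1407 + (43 - 4*4897369/84272400) = -1407 + (43 - 4897369/21068100) = -1407 + 901030931/21068100 = -28741785769/21068100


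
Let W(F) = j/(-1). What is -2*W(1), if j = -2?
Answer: -4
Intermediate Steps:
W(F) = 2 (W(F) = -2/(-1) = -2*(-1) = 2)
-2*W(1) = -2*2 = -4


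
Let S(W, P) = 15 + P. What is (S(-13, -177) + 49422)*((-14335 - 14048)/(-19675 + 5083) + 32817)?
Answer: 1965860062935/1216 ≈ 1.6167e+9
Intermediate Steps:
(S(-13, -177) + 49422)*((-14335 - 14048)/(-19675 + 5083) + 32817) = ((15 - 177) + 49422)*((-14335 - 14048)/(-19675 + 5083) + 32817) = (-162 + 49422)*(-28383/(-14592) + 32817) = 49260*(-28383*(-1/14592) + 32817) = 49260*(9461/4864 + 32817) = 49260*(159631349/4864) = 1965860062935/1216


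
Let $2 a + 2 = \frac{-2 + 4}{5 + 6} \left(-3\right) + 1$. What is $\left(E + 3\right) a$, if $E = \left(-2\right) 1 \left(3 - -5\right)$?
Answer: $\frac{221}{22} \approx 10.045$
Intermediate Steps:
$a = - \frac{17}{22}$ ($a = -1 + \frac{\frac{-2 + 4}{5 + 6} \left(-3\right) + 1}{2} = -1 + \frac{\frac{2}{11} \left(-3\right) + 1}{2} = -1 + \frac{- \frac{6}{11} + 1}{2} = -1 + \frac{1}{2} \cdot \frac{5}{11} = -1 + \frac{5}{22} = - \frac{17}{22} \approx -0.77273$)
$E = -16$ ($E = - 2 \left(3 + 5\right) = \left(-2\right) 8 = -16$)
$\left(E + 3\right) a = \left(-16 + 3\right) \left(- \frac{17}{22}\right) = \left(-13\right) \left(- \frac{17}{22}\right) = \frac{221}{22}$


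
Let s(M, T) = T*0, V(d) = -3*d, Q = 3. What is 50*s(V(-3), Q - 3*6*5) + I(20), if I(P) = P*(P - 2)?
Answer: 360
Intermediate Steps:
I(P) = P*(-2 + P)
s(M, T) = 0
50*s(V(-3), Q - 3*6*5) + I(20) = 50*0 + 20*(-2 + 20) = 0 + 20*18 = 0 + 360 = 360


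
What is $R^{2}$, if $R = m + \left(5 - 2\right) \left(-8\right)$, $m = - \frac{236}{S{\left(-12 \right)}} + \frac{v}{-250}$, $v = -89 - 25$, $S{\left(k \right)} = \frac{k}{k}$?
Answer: $\frac{1052548249}{15625} \approx 67363.0$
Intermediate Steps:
$S{\left(k \right)} = 1$
$v = -114$
$m = - \frac{29443}{125}$ ($m = - \frac{236}{1} - \frac{114}{-250} = \left(-236\right) 1 - - \frac{57}{125} = -236 + \frac{57}{125} = - \frac{29443}{125} \approx -235.54$)
$R = - \frac{32443}{125}$ ($R = - \frac{29443}{125} + \left(5 - 2\right) \left(-8\right) = - \frac{29443}{125} + 3 \left(-8\right) = - \frac{29443}{125} - 24 = - \frac{32443}{125} \approx -259.54$)
$R^{2} = \left(- \frac{32443}{125}\right)^{2} = \frac{1052548249}{15625}$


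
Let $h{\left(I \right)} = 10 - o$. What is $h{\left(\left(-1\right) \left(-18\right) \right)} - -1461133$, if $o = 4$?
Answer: $1461139$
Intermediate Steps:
$h{\left(I \right)} = 6$ ($h{\left(I \right)} = 10 - 4 = 6$)
$h{\left(\left(-1\right) \left(-18\right) \right)} - -1461133 = 6 - -1461133 = 6 + 1461133 = 1461139$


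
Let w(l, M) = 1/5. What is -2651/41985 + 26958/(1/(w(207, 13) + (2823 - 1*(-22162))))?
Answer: 5655807927845/8397 ≈ 6.7355e+8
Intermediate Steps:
w(l, M) = ⅕
-2651/41985 + 26958/(1/(w(207, 13) + (2823 - 1*(-22162)))) = -2651/41985 + 26958/(1/(⅕ + (2823 - 1*(-22162)))) = -2651*1/41985 + 26958/(1/(⅕ + (2823 + 22162))) = -2651/41985 + 26958/(1/(⅕ + 24985)) = -2651/41985 + 26958/(1/(124926/5)) = -2651/41985 + 26958/(5/124926) = -2651/41985 + 26958*(124926/5) = -2651/41985 + 3367755108/5 = 5655807927845/8397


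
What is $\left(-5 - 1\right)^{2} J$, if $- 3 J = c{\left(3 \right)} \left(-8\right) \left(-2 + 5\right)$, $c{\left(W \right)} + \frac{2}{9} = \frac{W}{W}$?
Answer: $224$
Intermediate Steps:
$c{\left(W \right)} = \frac{7}{9}$ ($c{\left(W \right)} = - \frac{2}{9} + \frac{W}{W} = - \frac{2}{9} + 1 = \frac{7}{9}$)
$J = \frac{56}{9}$ ($J = - \frac{\frac{7}{9} \left(-8\right) \left(-2 + 5\right)}{3} = - \frac{\left(- \frac{56}{9}\right) 3}{3} = \left(- \frac{1}{3}\right) \left(- \frac{56}{3}\right) = \frac{56}{9} \approx 6.2222$)
$\left(-5 - 1\right)^{2} J = \left(-5 - 1\right)^{2} \cdot \frac{56}{9} = \left(-6\right)^{2} \cdot \frac{56}{9} = 36 \cdot \frac{56}{9} = 224$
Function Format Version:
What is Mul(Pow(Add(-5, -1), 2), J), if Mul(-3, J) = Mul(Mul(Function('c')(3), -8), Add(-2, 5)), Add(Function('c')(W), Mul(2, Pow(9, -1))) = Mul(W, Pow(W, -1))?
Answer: 224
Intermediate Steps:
Function('c')(W) = Rational(7, 9) (Function('c')(W) = Add(Rational(-2, 9), Mul(W, Pow(W, -1))) = Add(Rational(-2, 9), 1) = Rational(7, 9))
J = Rational(56, 9) (J = Mul(Rational(-1, 3), Mul(Mul(Rational(7, 9), -8), Add(-2, 5))) = Mul(Rational(-1, 3), Mul(Rational(-56, 9), 3)) = Mul(Rational(-1, 3), Rational(-56, 3)) = Rational(56, 9) ≈ 6.2222)
Mul(Pow(Add(-5, -1), 2), J) = Mul(Pow(Add(-5, -1), 2), Rational(56, 9)) = Mul(Pow(-6, 2), Rational(56, 9)) = Mul(36, Rational(56, 9)) = 224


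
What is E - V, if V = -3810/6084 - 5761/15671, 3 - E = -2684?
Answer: 42713281417/15890394 ≈ 2688.0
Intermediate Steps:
E = 2687 (E = 3 - 1*(-2684) = 3 + 2684 = 2687)
V = -15792739/15890394 (V = -3810*1/6084 - 5761*1/15671 = -635/1014 - 5761/15671 = -15792739/15890394 ≈ -0.99385)
E - V = 2687 - 1*(-15792739/15890394) = 2687 + 15792739/15890394 = 42713281417/15890394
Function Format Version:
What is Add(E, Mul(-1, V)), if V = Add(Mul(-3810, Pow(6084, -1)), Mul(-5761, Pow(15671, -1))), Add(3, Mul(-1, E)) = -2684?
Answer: Rational(42713281417, 15890394) ≈ 2688.0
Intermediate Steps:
E = 2687 (E = Add(3, Mul(-1, -2684)) = Add(3, 2684) = 2687)
V = Rational(-15792739, 15890394) (V = Add(Mul(-3810, Rational(1, 6084)), Mul(-5761, Rational(1, 15671))) = Add(Rational(-635, 1014), Rational(-5761, 15671)) = Rational(-15792739, 15890394) ≈ -0.99385)
Add(E, Mul(-1, V)) = Add(2687, Mul(-1, Rational(-15792739, 15890394))) = Add(2687, Rational(15792739, 15890394)) = Rational(42713281417, 15890394)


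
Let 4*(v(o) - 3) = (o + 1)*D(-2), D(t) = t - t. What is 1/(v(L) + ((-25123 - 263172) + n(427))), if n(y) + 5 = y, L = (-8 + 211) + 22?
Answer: -1/287870 ≈ -3.4738e-6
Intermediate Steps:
D(t) = 0
L = 225 (L = 203 + 22 = 225)
n(y) = -5 + y
v(o) = 3 (v(o) = 3 + ((o + 1)*0)/4 = 3 + ((1 + o)*0)/4 = 3 + (1/4)*0 = 3 + 0 = 3)
1/(v(L) + ((-25123 - 263172) + n(427))) = 1/(3 + ((-25123 - 263172) + (-5 + 427))) = 1/(3 + (-288295 + 422)) = 1/(3 - 287873) = 1/(-287870) = -1/287870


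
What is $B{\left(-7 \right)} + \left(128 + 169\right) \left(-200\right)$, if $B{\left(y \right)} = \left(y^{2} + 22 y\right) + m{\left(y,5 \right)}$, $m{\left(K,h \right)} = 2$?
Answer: $-59503$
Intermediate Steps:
$B{\left(y \right)} = 2 + y^{2} + 22 y$ ($B{\left(y \right)} = \left(y^{2} + 22 y\right) + 2 = 2 + y^{2} + 22 y$)
$B{\left(-7 \right)} + \left(128 + 169\right) \left(-200\right) = \left(2 + \left(-7\right)^{2} + 22 \left(-7\right)\right) + \left(128 + 169\right) \left(-200\right) = \left(2 + 49 - 154\right) + 297 \left(-200\right) = -103 - 59400 = -59503$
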